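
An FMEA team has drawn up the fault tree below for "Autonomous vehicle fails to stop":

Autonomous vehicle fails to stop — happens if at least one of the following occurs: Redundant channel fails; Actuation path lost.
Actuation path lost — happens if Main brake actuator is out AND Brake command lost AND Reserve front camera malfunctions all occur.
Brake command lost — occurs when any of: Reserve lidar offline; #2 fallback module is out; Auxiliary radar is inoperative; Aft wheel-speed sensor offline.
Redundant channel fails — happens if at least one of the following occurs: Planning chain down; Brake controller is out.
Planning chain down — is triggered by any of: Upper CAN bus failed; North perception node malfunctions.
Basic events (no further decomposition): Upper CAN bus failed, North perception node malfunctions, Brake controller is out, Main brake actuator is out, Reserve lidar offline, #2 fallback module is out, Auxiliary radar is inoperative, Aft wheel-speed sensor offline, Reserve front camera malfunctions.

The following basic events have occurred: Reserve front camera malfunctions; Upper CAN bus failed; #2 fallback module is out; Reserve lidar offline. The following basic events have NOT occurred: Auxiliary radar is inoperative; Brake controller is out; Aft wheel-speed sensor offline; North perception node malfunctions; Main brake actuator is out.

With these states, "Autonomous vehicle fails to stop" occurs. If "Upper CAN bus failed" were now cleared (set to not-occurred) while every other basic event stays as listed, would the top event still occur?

Counterfactual: set "Upper CAN bus failed" to not occurred.
Planning chain down [OR]: Upper CAN bus failed=not, North perception node malfunctions=not → no input occurs → does not occur.
Redundant channel fails [OR]: Planning chain down=not, Brake controller is out=not → no input occurs → does not occur.
Brake command lost [OR]: Reserve lidar offline=occurs, #2 fallback module is out=occurs, Auxiliary radar is inoperative=not, Aft wheel-speed sensor offline=not → at least one input occurs → occurs.
Actuation path lost [AND]: Main brake actuator is out=not, Brake command lost=occurs, Reserve front camera malfunctions=occurs → not all inputs occur → does not occur.
Autonomous vehicle fails to stop [OR]: Redundant channel fails=not, Actuation path lost=not → no input occurs → does not occur.

No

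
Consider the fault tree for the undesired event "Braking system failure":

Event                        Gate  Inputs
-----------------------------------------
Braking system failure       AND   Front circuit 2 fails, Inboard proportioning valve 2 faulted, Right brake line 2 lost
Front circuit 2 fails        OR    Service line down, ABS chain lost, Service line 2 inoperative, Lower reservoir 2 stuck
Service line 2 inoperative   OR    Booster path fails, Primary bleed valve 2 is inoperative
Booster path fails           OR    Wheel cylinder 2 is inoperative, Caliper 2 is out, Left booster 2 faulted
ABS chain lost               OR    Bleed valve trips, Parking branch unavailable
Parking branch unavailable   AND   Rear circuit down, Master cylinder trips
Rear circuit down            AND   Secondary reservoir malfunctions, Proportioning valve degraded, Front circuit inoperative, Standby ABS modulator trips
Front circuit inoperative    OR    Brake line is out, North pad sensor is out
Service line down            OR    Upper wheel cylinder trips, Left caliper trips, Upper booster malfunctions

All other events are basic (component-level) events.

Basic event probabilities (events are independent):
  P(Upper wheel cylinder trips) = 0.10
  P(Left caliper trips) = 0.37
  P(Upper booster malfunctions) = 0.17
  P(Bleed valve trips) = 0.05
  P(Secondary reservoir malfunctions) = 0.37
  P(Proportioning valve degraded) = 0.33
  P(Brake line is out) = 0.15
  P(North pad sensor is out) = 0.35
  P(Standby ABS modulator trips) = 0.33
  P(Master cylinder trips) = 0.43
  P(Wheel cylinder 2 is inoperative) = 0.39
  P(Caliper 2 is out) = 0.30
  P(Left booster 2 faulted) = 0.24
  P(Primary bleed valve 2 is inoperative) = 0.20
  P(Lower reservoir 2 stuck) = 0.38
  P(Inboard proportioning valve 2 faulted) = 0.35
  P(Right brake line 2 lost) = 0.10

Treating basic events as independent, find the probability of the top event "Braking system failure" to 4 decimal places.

P(Service line down) [OR] = 1 − (1−0.10) × (1−0.37) × (1−0.17) = 0.529390
P(Front circuit inoperative) [OR] = 1 − (1−0.15) × (1−0.35) = 0.447500
P(Rear circuit down) [AND] = 0.37 × 0.33 × 0.447500 × 0.33 = 0.018031
P(Parking branch unavailable) [AND] = 0.018031 × 0.43 = 0.007753
P(ABS chain lost) [OR] = 1 − (1−0.05) × (1−0.007753) = 0.057365
P(Booster path fails) [OR] = 1 − (1−0.39) × (1−0.30) × (1−0.24) = 0.675480
P(Service line 2 inoperative) [OR] = 1 − (1−0.675480) × (1−0.20) = 0.740384
P(Front circuit 2 fails) [OR] = 1 − (1−0.529390) × (1−0.057365) × (1−0.740384) × (1−0.38) = 0.928595
P(Braking system failure) [AND] = 0.928595 × 0.35 × 0.10 = 0.032501
Rounded to 4 decimal places: P(Braking system failure) ≈ 0.0325.

0.0325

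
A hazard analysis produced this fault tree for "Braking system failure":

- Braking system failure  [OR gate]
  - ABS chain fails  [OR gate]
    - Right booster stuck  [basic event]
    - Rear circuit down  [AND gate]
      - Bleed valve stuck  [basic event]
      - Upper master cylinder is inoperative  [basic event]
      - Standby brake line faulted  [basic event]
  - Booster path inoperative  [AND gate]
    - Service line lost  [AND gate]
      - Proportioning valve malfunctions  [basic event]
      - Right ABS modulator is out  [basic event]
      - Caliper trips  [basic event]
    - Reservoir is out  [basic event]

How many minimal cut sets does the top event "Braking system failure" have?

Rear circuit down [AND]: one cut set from each child combined → 1 × 1 × 1 = 1 cut set(s).
ABS chain fails [OR]: union of children's cut sets → 2 cut set(s).
Service line lost [AND]: one cut set from each child combined → 1 × 1 × 1 = 1 cut set(s).
Booster path inoperative [AND]: one cut set from each child combined → 1 × 1 = 1 cut set(s).
Braking system failure [OR]: union of children's cut sets → 3 cut set(s).
Minimal cut sets: {Right booster stuck}; {Bleed valve stuck, Standby brake line faulted, Upper master cylinder is inoperative}; {Caliper trips, Proportioning valve malfunctions, Reservoir is out, Right ABS modulator is out}.

3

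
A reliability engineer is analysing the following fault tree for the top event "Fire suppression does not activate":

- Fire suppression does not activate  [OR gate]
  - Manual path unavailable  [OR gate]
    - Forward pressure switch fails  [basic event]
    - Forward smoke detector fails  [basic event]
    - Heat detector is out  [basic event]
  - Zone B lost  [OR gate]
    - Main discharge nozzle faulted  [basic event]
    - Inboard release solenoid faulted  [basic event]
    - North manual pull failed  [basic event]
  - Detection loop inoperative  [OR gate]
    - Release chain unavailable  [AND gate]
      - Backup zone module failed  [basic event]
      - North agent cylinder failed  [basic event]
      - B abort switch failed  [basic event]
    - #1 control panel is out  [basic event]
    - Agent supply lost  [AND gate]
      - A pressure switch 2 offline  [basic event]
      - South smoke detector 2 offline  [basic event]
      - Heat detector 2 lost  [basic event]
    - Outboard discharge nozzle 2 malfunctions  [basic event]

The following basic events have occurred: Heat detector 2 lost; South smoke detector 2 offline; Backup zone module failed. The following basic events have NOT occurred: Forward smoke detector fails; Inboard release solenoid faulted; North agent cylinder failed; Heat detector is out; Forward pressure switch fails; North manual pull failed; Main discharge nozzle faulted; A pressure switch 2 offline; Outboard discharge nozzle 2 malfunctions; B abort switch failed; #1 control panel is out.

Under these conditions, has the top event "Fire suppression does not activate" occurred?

No

Manual path unavailable [OR]: Forward pressure switch fails=not, Forward smoke detector fails=not, Heat detector is out=not → no input occurs → does not occur.
Zone B lost [OR]: Main discharge nozzle faulted=not, Inboard release solenoid faulted=not, North manual pull failed=not → no input occurs → does not occur.
Release chain unavailable [AND]: Backup zone module failed=occurs, North agent cylinder failed=not, B abort switch failed=not → not all inputs occur → does not occur.
Agent supply lost [AND]: A pressure switch 2 offline=not, South smoke detector 2 offline=occurs, Heat detector 2 lost=occurs → not all inputs occur → does not occur.
Detection loop inoperative [OR]: Release chain unavailable=not, #1 control panel is out=not, Agent supply lost=not, Outboard discharge nozzle 2 malfunctions=not → no input occurs → does not occur.
Fire suppression does not activate [OR]: Manual path unavailable=not, Zone B lost=not, Detection loop inoperative=not → no input occurs → does not occur.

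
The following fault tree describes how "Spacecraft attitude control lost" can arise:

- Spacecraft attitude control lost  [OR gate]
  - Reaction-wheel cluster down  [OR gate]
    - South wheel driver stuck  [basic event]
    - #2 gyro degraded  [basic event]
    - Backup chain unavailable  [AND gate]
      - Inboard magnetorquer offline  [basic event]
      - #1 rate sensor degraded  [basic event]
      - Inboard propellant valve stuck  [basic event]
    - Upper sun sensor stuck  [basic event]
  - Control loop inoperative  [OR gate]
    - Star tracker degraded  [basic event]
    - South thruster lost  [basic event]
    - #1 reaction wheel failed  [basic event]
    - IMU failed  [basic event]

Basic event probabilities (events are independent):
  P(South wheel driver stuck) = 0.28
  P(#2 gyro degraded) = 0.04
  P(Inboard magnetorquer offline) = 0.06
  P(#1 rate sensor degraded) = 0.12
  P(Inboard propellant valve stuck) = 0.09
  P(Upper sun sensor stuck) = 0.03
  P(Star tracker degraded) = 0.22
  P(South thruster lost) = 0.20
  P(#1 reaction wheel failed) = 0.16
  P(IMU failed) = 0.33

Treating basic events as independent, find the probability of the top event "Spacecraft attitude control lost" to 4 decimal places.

P(Backup chain unavailable) [AND] = 0.06 × 0.12 × 0.09 = 0.000648
P(Reaction-wheel cluster down) [OR] = 1 − (1−0.28) × (1−0.04) × (1−0.000648) × (1−0.03) = 0.329970
P(Control loop inoperative) [OR] = 1 − (1−0.22) × (1−0.20) × (1−0.16) × (1−0.33) = 0.648813
P(Spacecraft attitude control lost) [OR] = 1 − (1−0.329970) × (1−0.648813) = 0.764694
Rounded to 4 decimal places: P(Spacecraft attitude control lost) ≈ 0.7647.

0.7647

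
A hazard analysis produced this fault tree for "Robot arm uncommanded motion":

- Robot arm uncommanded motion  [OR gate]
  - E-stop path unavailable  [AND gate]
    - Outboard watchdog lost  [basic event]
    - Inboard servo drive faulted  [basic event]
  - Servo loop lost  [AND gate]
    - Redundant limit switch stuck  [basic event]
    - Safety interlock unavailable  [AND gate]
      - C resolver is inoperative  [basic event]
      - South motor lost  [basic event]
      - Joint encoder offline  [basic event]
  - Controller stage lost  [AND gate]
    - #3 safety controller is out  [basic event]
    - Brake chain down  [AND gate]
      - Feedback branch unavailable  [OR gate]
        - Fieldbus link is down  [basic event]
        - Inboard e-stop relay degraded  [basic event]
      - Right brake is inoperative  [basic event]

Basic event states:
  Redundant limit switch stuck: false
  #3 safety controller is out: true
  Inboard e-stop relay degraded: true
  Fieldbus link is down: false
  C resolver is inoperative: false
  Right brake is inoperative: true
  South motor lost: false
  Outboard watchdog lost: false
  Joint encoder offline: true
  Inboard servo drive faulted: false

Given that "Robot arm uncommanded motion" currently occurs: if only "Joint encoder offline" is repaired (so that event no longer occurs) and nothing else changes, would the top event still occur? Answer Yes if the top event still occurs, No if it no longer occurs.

Counterfactual: set "Joint encoder offline" to not occurred.
E-stop path unavailable [AND]: Outboard watchdog lost=not, Inboard servo drive faulted=not → not all inputs occur → does not occur.
Safety interlock unavailable [AND]: C resolver is inoperative=not, South motor lost=not, Joint encoder offline=not → not all inputs occur → does not occur.
Servo loop lost [AND]: Redundant limit switch stuck=not, Safety interlock unavailable=not → not all inputs occur → does not occur.
Feedback branch unavailable [OR]: Fieldbus link is down=not, Inboard e-stop relay degraded=occurs → at least one input occurs → occurs.
Brake chain down [AND]: Feedback branch unavailable=occurs, Right brake is inoperative=occurs → all inputs occur → occurs.
Controller stage lost [AND]: #3 safety controller is out=occurs, Brake chain down=occurs → all inputs occur → occurs.
Robot arm uncommanded motion [OR]: E-stop path unavailable=not, Servo loop lost=not, Controller stage lost=occurs → at least one input occurs → occurs.

Yes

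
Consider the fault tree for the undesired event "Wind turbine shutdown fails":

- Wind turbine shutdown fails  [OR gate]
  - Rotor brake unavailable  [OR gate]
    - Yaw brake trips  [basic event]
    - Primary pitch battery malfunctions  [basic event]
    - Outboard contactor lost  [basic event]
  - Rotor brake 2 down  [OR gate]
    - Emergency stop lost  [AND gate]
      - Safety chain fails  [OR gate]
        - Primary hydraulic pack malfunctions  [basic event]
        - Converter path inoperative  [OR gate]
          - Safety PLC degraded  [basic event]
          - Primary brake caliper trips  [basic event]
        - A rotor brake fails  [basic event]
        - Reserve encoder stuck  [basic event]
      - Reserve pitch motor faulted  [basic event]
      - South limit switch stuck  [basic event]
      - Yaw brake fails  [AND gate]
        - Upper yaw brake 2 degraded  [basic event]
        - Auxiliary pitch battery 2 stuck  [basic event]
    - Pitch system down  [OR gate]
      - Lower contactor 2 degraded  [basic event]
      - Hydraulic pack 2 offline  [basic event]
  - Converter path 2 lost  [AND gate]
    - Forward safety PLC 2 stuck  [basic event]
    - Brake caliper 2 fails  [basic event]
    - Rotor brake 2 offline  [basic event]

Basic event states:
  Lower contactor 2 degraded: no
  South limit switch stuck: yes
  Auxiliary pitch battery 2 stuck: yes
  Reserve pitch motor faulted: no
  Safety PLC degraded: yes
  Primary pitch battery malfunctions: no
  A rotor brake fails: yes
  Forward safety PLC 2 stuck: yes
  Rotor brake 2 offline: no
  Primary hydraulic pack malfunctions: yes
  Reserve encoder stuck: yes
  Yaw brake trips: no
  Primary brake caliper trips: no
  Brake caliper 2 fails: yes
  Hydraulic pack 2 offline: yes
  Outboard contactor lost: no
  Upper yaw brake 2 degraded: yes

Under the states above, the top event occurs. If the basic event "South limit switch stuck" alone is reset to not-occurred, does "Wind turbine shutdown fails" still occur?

Yes

Counterfactual: set "South limit switch stuck" to not occurred.
Rotor brake unavailable [OR]: Yaw brake trips=not, Primary pitch battery malfunctions=not, Outboard contactor lost=not → no input occurs → does not occur.
Converter path inoperative [OR]: Safety PLC degraded=occurs, Primary brake caliper trips=not → at least one input occurs → occurs.
Safety chain fails [OR]: Primary hydraulic pack malfunctions=occurs, Converter path inoperative=occurs, A rotor brake fails=occurs, Reserve encoder stuck=occurs → at least one input occurs → occurs.
Yaw brake fails [AND]: Upper yaw brake 2 degraded=occurs, Auxiliary pitch battery 2 stuck=occurs → all inputs occur → occurs.
Emergency stop lost [AND]: Safety chain fails=occurs, Reserve pitch motor faulted=not, South limit switch stuck=not, Yaw brake fails=occurs → not all inputs occur → does not occur.
Pitch system down [OR]: Lower contactor 2 degraded=not, Hydraulic pack 2 offline=occurs → at least one input occurs → occurs.
Rotor brake 2 down [OR]: Emergency stop lost=not, Pitch system down=occurs → at least one input occurs → occurs.
Converter path 2 lost [AND]: Forward safety PLC 2 stuck=occurs, Brake caliper 2 fails=occurs, Rotor brake 2 offline=not → not all inputs occur → does not occur.
Wind turbine shutdown fails [OR]: Rotor brake unavailable=not, Rotor brake 2 down=occurs, Converter path 2 lost=not → at least one input occurs → occurs.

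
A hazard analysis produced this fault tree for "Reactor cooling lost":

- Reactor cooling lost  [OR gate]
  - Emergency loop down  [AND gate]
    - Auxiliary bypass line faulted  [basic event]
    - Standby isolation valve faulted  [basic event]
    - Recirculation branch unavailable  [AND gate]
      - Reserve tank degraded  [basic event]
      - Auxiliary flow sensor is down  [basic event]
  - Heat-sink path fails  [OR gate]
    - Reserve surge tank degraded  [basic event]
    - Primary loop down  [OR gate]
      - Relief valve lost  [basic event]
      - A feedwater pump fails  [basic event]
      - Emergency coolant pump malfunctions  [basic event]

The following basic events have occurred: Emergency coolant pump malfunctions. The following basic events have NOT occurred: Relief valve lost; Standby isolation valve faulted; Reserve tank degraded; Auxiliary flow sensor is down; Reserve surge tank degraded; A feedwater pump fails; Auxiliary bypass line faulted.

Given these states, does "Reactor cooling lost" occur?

Recirculation branch unavailable [AND]: Reserve tank degraded=not, Auxiliary flow sensor is down=not → not all inputs occur → does not occur.
Emergency loop down [AND]: Auxiliary bypass line faulted=not, Standby isolation valve faulted=not, Recirculation branch unavailable=not → not all inputs occur → does not occur.
Primary loop down [OR]: Relief valve lost=not, A feedwater pump fails=not, Emergency coolant pump malfunctions=occurs → at least one input occurs → occurs.
Heat-sink path fails [OR]: Reserve surge tank degraded=not, Primary loop down=occurs → at least one input occurs → occurs.
Reactor cooling lost [OR]: Emergency loop down=not, Heat-sink path fails=occurs → at least one input occurs → occurs.

Yes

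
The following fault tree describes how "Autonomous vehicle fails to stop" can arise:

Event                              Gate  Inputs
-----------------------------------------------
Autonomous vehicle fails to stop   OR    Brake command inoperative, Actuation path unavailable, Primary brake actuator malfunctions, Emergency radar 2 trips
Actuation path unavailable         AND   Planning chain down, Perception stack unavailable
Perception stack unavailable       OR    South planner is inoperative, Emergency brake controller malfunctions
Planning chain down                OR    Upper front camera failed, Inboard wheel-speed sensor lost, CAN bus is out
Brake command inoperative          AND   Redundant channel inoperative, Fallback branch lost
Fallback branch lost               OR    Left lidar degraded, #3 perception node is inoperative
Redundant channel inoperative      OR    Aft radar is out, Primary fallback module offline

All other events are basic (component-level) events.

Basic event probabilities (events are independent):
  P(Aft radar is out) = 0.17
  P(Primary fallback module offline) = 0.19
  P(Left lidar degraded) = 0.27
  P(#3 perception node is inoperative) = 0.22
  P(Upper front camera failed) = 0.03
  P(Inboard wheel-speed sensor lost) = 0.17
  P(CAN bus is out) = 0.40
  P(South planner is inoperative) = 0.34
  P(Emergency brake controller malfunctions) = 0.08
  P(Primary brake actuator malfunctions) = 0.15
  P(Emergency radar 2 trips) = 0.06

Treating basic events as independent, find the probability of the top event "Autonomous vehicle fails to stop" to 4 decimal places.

0.4531

P(Redundant channel inoperative) [OR] = 1 − (1−0.17) × (1−0.19) = 0.327700
P(Fallback branch lost) [OR] = 1 − (1−0.27) × (1−0.22) = 0.430600
P(Brake command inoperative) [AND] = 0.327700 × 0.430600 = 0.141108
P(Planning chain down) [OR] = 1 − (1−0.03) × (1−0.17) × (1−0.40) = 0.516940
P(Perception stack unavailable) [OR] = 1 − (1−0.34) × (1−0.08) = 0.392800
P(Actuation path unavailable) [AND] = 0.516940 × 0.392800 = 0.203054
P(Autonomous vehicle fails to stop) [OR] = 1 − (1−0.141108) × (1−0.203054) × (1−0.15) × (1−0.06) = 0.453092
Rounded to 4 decimal places: P(Autonomous vehicle fails to stop) ≈ 0.4531.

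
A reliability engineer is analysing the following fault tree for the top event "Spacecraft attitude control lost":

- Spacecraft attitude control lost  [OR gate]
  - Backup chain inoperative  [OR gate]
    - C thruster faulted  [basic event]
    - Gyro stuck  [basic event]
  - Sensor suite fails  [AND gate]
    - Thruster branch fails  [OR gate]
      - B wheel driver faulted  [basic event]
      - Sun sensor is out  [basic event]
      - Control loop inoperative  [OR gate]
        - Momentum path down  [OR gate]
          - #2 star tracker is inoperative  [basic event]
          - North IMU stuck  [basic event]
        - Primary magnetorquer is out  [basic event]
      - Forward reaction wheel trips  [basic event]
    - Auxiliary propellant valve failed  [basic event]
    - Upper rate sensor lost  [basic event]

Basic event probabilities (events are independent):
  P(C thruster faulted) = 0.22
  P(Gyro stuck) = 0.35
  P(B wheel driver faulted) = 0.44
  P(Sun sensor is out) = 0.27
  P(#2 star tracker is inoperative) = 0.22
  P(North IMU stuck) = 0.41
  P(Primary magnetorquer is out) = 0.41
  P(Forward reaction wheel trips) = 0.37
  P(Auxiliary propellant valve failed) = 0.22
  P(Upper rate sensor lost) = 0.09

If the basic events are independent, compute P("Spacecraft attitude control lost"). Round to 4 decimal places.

0.5023

P(Backup chain inoperative) [OR] = 1 − (1−0.22) × (1−0.35) = 0.493000
P(Momentum path down) [OR] = 1 − (1−0.22) × (1−0.41) = 0.539800
P(Control loop inoperative) [OR] = 1 − (1−0.539800) × (1−0.41) = 0.728482
P(Thruster branch fails) [OR] = 1 − (1−0.44) × (1−0.27) × (1−0.728482) × (1−0.37) = 0.930072
P(Sensor suite fails) [AND] = 0.930072 × 0.22 × 0.09 = 0.018415
P(Spacecraft attitude control lost) [OR] = 1 − (1−0.493000) × (1−0.018415) = 0.502336
Rounded to 4 decimal places: P(Spacecraft attitude control lost) ≈ 0.5023.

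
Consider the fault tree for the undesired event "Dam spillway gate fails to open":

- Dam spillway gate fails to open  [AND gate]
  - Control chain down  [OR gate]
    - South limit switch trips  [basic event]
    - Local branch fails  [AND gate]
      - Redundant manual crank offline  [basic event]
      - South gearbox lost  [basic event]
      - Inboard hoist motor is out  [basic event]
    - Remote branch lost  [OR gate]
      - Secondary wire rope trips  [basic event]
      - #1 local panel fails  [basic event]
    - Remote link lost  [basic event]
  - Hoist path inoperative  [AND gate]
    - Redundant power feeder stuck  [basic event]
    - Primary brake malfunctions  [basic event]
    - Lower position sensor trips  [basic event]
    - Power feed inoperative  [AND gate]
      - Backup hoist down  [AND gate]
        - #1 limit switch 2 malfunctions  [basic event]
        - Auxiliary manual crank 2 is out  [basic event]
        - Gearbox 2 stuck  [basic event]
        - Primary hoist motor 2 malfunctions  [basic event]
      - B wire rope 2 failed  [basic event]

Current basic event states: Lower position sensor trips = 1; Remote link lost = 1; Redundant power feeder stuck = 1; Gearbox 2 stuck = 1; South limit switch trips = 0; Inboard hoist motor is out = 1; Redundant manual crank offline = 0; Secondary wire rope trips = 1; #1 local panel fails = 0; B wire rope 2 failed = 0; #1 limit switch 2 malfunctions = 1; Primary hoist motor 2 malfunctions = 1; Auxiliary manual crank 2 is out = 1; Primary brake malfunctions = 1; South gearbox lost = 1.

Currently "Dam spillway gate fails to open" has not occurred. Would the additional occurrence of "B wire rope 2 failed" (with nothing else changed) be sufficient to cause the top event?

Counterfactual: set "B wire rope 2 failed" to occurred.
Local branch fails [AND]: Redundant manual crank offline=not, South gearbox lost=occurs, Inboard hoist motor is out=occurs → not all inputs occur → does not occur.
Remote branch lost [OR]: Secondary wire rope trips=occurs, #1 local panel fails=not → at least one input occurs → occurs.
Control chain down [OR]: South limit switch trips=not, Local branch fails=not, Remote branch lost=occurs, Remote link lost=occurs → at least one input occurs → occurs.
Backup hoist down [AND]: #1 limit switch 2 malfunctions=occurs, Auxiliary manual crank 2 is out=occurs, Gearbox 2 stuck=occurs, Primary hoist motor 2 malfunctions=occurs → all inputs occur → occurs.
Power feed inoperative [AND]: Backup hoist down=occurs, B wire rope 2 failed=occurs → all inputs occur → occurs.
Hoist path inoperative [AND]: Redundant power feeder stuck=occurs, Primary brake malfunctions=occurs, Lower position sensor trips=occurs, Power feed inoperative=occurs → all inputs occur → occurs.
Dam spillway gate fails to open [AND]: Control chain down=occurs, Hoist path inoperative=occurs → all inputs occur → occurs.

Yes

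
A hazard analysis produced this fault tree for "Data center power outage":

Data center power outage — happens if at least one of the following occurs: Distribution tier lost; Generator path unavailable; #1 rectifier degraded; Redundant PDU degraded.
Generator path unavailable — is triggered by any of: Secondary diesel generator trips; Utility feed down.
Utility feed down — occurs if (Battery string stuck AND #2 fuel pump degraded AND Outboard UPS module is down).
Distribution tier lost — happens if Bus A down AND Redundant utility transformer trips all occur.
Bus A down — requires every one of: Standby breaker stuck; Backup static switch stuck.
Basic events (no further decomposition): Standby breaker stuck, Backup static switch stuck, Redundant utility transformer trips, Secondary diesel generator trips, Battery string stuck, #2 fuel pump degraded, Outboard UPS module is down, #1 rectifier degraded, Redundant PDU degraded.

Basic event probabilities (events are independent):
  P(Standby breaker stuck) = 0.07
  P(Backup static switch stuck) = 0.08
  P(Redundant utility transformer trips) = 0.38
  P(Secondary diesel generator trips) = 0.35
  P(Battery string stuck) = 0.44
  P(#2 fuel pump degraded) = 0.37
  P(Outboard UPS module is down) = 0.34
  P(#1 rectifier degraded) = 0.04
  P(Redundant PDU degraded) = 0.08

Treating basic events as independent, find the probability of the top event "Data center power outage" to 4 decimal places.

0.4589

P(Bus A down) [AND] = 0.07 × 0.08 = 0.005600
P(Distribution tier lost) [AND] = 0.005600 × 0.38 = 0.002128
P(Utility feed down) [AND] = 0.44 × 0.37 × 0.34 = 0.055352
P(Generator path unavailable) [OR] = 1 − (1−0.35) × (1−0.055352) = 0.385979
P(Data center power outage) [OR] = 1 − (1−0.002128) × (1−0.385979) × (1−0.04) × (1−0.08) = 0.458851
Rounded to 4 decimal places: P(Data center power outage) ≈ 0.4589.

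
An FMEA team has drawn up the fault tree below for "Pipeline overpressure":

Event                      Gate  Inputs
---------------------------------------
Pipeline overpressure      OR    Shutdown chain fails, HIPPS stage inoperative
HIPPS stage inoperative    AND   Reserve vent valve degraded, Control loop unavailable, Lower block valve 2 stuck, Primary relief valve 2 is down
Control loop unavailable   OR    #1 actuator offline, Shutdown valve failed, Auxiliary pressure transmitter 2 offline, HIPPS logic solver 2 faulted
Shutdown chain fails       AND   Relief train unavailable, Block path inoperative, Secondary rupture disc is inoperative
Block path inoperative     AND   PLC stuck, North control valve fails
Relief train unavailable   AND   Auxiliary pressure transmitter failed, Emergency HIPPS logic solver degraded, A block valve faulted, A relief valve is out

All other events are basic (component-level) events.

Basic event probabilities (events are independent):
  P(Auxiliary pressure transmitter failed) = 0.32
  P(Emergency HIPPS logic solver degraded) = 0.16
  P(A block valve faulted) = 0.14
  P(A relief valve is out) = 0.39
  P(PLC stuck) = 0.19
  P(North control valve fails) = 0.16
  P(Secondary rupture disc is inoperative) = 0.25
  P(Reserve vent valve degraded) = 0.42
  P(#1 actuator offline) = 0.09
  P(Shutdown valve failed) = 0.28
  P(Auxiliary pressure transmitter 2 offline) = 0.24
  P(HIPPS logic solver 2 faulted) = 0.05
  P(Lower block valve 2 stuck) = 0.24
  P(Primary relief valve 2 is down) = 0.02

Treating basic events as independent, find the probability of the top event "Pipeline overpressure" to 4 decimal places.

P(Relief train unavailable) [AND] = 0.32 × 0.16 × 0.14 × 0.39 = 0.002796
P(Block path inoperative) [AND] = 0.19 × 0.16 = 0.030400
P(Shutdown chain fails) [AND] = 0.002796 × 0.030400 × 0.25 = 0.000021
P(Control loop unavailable) [OR] = 1 − (1−0.09) × (1−0.28) × (1−0.24) × (1−0.05) = 0.526946
P(HIPPS stage inoperative) [AND] = 0.42 × 0.526946 × 0.24 × 0.02 = 0.001062
P(Pipeline overpressure) [OR] = 1 − (1−0.000021) × (1−0.001062) = 0.001083
Rounded to 4 decimal places: P(Pipeline overpressure) ≈ 0.0011.

0.0011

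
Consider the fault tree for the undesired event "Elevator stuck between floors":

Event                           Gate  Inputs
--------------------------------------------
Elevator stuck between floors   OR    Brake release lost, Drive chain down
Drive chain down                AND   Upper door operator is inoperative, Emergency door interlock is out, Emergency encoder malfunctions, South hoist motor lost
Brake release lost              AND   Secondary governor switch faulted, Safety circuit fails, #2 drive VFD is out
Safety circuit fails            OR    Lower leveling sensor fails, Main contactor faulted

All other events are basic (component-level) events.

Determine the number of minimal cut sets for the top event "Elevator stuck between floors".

3

Safety circuit fails [OR]: union of children's cut sets → 2 cut set(s).
Brake release lost [AND]: one cut set from each child combined → 1 × 2 × 1 = 2 cut set(s).
Drive chain down [AND]: one cut set from each child combined → 1 × 1 × 1 × 1 = 1 cut set(s).
Elevator stuck between floors [OR]: union of children's cut sets → 3 cut set(s).
Minimal cut sets: {#2 drive VFD is out, Lower leveling sensor fails, Secondary governor switch faulted}; {#2 drive VFD is out, Main contactor faulted, Secondary governor switch faulted}; {Emergency door interlock is out, Emergency encoder malfunctions, South hoist motor lost, Upper door operator is inoperative}.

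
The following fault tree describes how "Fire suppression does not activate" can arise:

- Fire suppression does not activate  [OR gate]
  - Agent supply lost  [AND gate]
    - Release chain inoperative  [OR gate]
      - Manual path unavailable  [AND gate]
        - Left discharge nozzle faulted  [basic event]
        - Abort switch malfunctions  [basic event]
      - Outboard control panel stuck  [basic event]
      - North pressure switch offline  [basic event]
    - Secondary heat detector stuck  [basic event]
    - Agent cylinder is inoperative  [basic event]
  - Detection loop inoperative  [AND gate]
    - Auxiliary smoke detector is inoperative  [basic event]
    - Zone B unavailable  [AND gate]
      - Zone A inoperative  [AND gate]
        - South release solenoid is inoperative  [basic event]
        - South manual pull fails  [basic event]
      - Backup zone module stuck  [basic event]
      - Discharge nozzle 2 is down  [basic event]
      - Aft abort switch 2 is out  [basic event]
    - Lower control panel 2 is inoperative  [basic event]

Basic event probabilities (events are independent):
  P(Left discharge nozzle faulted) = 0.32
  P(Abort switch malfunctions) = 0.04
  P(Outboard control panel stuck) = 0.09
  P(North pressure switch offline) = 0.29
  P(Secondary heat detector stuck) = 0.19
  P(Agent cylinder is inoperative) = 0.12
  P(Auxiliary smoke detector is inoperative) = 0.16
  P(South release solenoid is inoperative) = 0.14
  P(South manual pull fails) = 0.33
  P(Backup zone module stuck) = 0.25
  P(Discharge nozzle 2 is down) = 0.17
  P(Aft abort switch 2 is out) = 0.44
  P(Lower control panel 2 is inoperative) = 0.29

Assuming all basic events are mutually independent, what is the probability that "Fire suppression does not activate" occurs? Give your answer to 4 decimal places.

0.0083

P(Manual path unavailable) [AND] = 0.32 × 0.04 = 0.012800
P(Release chain inoperative) [OR] = 1 − (1−0.012800) × (1−0.09) × (1−0.29) = 0.362170
P(Agent supply lost) [AND] = 0.362170 × 0.19 × 0.12 = 0.008257
P(Zone A inoperative) [AND] = 0.14 × 0.33 = 0.046200
P(Zone B unavailable) [AND] = 0.046200 × 0.25 × 0.17 × 0.44 = 0.000864
P(Detection loop inoperative) [AND] = 0.16 × 0.000864 × 0.29 = 0.000040
P(Fire suppression does not activate) [OR] = 1 − (1−0.008257) × (1−0.000040) = 0.008297
Rounded to 4 decimal places: P(Fire suppression does not activate) ≈ 0.0083.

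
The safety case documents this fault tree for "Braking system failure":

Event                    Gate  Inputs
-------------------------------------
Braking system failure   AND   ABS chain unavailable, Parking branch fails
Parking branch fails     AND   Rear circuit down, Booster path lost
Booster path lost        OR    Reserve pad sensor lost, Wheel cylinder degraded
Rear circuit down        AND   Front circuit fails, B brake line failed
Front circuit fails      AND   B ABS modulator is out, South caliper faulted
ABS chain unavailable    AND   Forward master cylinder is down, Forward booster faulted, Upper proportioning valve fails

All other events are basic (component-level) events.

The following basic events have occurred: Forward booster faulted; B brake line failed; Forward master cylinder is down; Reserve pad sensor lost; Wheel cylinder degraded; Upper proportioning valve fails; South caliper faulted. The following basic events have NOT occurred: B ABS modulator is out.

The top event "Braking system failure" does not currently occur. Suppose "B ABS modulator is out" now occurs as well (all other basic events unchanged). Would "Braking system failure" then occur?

Yes

Counterfactual: set "B ABS modulator is out" to occurred.
ABS chain unavailable [AND]: Forward master cylinder is down=occurs, Forward booster faulted=occurs, Upper proportioning valve fails=occurs → all inputs occur → occurs.
Front circuit fails [AND]: B ABS modulator is out=occurs, South caliper faulted=occurs → all inputs occur → occurs.
Rear circuit down [AND]: Front circuit fails=occurs, B brake line failed=occurs → all inputs occur → occurs.
Booster path lost [OR]: Reserve pad sensor lost=occurs, Wheel cylinder degraded=occurs → at least one input occurs → occurs.
Parking branch fails [AND]: Rear circuit down=occurs, Booster path lost=occurs → all inputs occur → occurs.
Braking system failure [AND]: ABS chain unavailable=occurs, Parking branch fails=occurs → all inputs occur → occurs.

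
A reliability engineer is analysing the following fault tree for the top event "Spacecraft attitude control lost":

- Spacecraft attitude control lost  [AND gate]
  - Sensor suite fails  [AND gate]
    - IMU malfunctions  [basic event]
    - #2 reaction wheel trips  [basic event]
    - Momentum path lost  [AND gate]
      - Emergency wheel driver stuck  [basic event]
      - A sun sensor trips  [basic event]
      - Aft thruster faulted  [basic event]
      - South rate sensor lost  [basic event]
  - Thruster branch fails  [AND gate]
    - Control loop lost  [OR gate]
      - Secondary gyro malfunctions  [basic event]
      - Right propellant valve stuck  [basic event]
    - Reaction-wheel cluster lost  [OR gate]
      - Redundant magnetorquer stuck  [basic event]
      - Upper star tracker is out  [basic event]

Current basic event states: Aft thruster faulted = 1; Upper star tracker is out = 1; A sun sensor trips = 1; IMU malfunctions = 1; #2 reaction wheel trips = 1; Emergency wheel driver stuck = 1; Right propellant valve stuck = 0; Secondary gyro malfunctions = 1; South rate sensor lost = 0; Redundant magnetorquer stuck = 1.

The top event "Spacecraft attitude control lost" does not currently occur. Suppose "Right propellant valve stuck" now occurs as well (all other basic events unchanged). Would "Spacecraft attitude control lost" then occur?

No

Counterfactual: set "Right propellant valve stuck" to occurred.
Momentum path lost [AND]: Emergency wheel driver stuck=occurs, A sun sensor trips=occurs, Aft thruster faulted=occurs, South rate sensor lost=not → not all inputs occur → does not occur.
Sensor suite fails [AND]: IMU malfunctions=occurs, #2 reaction wheel trips=occurs, Momentum path lost=not → not all inputs occur → does not occur.
Control loop lost [OR]: Secondary gyro malfunctions=occurs, Right propellant valve stuck=occurs → at least one input occurs → occurs.
Reaction-wheel cluster lost [OR]: Redundant magnetorquer stuck=occurs, Upper star tracker is out=occurs → at least one input occurs → occurs.
Thruster branch fails [AND]: Control loop lost=occurs, Reaction-wheel cluster lost=occurs → all inputs occur → occurs.
Spacecraft attitude control lost [AND]: Sensor suite fails=not, Thruster branch fails=occurs → not all inputs occur → does not occur.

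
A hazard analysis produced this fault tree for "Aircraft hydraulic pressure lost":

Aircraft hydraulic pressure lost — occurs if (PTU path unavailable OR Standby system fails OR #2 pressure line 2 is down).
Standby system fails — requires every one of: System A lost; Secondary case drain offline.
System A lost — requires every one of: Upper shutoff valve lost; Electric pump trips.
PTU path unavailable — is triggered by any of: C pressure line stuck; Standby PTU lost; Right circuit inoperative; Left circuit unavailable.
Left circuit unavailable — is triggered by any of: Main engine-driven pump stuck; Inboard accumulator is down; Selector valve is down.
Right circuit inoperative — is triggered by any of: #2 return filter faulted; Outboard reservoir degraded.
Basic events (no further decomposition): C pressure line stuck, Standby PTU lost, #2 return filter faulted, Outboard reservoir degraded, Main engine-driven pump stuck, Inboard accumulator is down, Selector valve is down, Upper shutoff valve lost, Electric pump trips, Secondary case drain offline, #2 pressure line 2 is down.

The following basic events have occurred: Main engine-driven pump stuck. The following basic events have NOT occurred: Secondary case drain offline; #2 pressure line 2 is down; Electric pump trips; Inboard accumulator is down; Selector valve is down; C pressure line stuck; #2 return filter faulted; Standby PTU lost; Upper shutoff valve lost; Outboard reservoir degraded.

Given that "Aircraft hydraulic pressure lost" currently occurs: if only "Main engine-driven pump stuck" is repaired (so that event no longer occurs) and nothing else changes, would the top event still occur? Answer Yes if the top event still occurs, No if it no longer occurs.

Counterfactual: set "Main engine-driven pump stuck" to not occurred.
Right circuit inoperative [OR]: #2 return filter faulted=not, Outboard reservoir degraded=not → no input occurs → does not occur.
Left circuit unavailable [OR]: Main engine-driven pump stuck=not, Inboard accumulator is down=not, Selector valve is down=not → no input occurs → does not occur.
PTU path unavailable [OR]: C pressure line stuck=not, Standby PTU lost=not, Right circuit inoperative=not, Left circuit unavailable=not → no input occurs → does not occur.
System A lost [AND]: Upper shutoff valve lost=not, Electric pump trips=not → not all inputs occur → does not occur.
Standby system fails [AND]: System A lost=not, Secondary case drain offline=not → not all inputs occur → does not occur.
Aircraft hydraulic pressure lost [OR]: PTU path unavailable=not, Standby system fails=not, #2 pressure line 2 is down=not → no input occurs → does not occur.

No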